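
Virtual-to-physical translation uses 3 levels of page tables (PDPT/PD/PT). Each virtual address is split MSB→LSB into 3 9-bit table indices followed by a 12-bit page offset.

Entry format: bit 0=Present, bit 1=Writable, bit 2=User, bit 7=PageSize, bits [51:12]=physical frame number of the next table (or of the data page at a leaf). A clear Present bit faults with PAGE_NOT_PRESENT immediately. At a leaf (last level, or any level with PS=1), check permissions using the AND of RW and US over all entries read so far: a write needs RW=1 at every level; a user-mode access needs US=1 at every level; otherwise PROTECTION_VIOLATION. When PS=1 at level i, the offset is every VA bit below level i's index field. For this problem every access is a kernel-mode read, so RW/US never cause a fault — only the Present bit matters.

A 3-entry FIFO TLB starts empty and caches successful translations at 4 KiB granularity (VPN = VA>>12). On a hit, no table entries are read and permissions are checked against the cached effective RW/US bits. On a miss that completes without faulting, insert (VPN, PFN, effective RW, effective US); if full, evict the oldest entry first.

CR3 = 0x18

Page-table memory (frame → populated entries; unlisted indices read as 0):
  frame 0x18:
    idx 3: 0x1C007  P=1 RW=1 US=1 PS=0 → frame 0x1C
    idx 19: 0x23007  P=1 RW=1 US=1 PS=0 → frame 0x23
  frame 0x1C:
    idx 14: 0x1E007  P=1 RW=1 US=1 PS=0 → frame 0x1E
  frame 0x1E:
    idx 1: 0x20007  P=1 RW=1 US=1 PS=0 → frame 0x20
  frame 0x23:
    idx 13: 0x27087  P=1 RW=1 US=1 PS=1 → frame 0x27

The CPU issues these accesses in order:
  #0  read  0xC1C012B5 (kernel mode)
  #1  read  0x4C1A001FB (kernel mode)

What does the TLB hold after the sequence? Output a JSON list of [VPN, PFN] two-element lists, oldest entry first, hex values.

Per-access translation:
#0 VA=0xC1C012B5 (r,kernel):
  L0 @0x18[3] → 0x1C007  P=1,RW=1,US=1,PS=0
  L1 @0x1C[14] → 0x1E007  P=1,RW=1,US=1,PS=0
  L2 @0x1E[1] → 0x20007  P=1,RW=1,US=1,PS=0
  ⇒ phys 0x202B5  [3 reads]
#1 VA=0x4C1A001FB (r,kernel):
  L0 @0x18[19] → 0x23007  P=1,RW=1,US=1,PS=0
  L1 @0x23[13] → 0x27087  P=1,RW=1,US=1,PS=1
  ⇒ phys 0x271FB (huge @L1)  [2 reads]

TLB: [["0xC1C01", "0x20"], ["0x4C1A00", "0x27"]]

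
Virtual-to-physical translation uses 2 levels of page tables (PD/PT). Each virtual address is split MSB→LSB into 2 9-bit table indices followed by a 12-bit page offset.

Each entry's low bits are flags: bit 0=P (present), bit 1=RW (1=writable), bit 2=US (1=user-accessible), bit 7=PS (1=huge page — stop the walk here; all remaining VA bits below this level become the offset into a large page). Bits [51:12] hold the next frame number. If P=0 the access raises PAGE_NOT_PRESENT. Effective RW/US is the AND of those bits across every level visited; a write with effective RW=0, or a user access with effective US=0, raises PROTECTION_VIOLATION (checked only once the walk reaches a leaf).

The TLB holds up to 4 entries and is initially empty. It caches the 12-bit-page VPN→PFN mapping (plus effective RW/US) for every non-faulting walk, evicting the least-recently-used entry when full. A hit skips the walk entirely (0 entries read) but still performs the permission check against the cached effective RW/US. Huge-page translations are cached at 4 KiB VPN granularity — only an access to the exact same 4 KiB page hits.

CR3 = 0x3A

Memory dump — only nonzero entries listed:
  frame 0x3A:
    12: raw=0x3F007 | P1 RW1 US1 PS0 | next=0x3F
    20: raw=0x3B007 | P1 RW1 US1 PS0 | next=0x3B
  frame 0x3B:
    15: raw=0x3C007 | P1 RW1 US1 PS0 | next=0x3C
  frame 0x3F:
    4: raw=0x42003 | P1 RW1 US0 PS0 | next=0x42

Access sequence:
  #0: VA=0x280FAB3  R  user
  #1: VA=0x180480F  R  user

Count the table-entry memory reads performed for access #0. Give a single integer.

Trace:
#0 VA=0x280FAB3 (r,user):
  lvl0: tbl 0x3A, slot 20 ⇒ 0x3B007 (P1/RW1/US1/PS0)
  lvl1: tbl 0x3B, slot 15 ⇒ 0x3C007 (P1/RW1/US1/PS0)
  → PA=0x3CAB3  (2 entries read)
#1 VA=0x180480F (r,user):
  lvl0: tbl 0x3A, slot 12 ⇒ 0x3F007 (P1/RW1/US1/PS0)
  lvl1: tbl 0x3F, slot 4 ⇒ 0x42003 (P1/RW1/US0/PS0)
  → PROTECTION_VIOLATION  (2 entries read)

Entries read for #0: 2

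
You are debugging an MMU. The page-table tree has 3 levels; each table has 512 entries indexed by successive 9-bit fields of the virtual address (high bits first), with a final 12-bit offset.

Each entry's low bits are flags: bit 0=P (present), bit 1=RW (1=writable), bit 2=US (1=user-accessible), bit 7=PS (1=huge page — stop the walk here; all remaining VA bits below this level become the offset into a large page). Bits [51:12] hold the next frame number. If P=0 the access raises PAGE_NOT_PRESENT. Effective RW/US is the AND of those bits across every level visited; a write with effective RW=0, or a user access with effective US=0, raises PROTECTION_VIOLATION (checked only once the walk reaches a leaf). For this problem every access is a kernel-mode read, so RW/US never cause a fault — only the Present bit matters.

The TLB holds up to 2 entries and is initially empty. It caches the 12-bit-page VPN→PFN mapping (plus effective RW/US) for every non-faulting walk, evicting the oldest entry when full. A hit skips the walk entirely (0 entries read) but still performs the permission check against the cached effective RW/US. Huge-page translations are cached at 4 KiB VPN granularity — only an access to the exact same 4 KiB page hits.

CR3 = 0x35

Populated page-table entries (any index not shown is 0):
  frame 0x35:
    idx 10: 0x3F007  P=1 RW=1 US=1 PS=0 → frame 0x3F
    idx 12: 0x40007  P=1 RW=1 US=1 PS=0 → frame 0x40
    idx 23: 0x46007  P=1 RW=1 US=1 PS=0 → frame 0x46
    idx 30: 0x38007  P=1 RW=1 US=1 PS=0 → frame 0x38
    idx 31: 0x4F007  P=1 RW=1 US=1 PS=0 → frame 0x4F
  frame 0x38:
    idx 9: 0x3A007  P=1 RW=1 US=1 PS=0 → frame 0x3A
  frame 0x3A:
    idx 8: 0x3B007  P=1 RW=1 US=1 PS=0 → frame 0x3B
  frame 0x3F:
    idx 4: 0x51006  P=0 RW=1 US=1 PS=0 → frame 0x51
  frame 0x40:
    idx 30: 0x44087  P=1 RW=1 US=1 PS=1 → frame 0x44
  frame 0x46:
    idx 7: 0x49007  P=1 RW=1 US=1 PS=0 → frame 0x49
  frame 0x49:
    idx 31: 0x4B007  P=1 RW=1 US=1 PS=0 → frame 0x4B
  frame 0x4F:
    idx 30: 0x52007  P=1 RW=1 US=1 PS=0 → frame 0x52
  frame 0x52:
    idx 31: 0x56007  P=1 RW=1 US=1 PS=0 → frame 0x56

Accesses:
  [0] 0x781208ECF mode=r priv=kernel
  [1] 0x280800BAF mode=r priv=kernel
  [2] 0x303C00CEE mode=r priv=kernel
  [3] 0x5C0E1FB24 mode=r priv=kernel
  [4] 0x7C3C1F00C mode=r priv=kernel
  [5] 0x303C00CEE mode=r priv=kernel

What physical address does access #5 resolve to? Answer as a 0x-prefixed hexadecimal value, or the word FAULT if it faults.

Walk each access:
#0 VA=0x781208ECF (r,kernel):
  L0: frame=0x35 idx=30 entry=0x38007 [P=1 RW=1 US=1 PS=0]
  L1: frame=0x38 idx=9 entry=0x3A007 [P=1 RW=1 US=1 PS=0]
  L2: frame=0x3A idx=8 entry=0x3B007 [P=1 RW=1 US=1 PS=0]
  ⇒ phys 0x3BECF  [3 reads]
#1 VA=0x280800BAF (r,kernel):
  L0: frame=0x35 idx=10 entry=0x3F007 [P=1 RW=1 US=1 PS=0]
  L1: frame=0x3F idx=4 entry=0x51006 [P=0 RW=1 US=1 PS=0]
  ✗ PAGE_NOT_PRESENT  [2 reads]
#2 VA=0x303C00CEE (r,kernel):
  L0: frame=0x35 idx=12 entry=0x40007 [P=1 RW=1 US=1 PS=0]
  L1: frame=0x40 idx=30 entry=0x44087 [P=1 RW=1 US=1 PS=1]
  ⇒ phys 0x44CEE (huge @L1)  [2 reads]
#3 VA=0x5C0E1FB24 (r,kernel):
  L0: frame=0x35 idx=23 entry=0x46007 [P=1 RW=1 US=1 PS=0]
  L1: frame=0x46 idx=7 entry=0x49007 [P=1 RW=1 US=1 PS=0]
  L2: frame=0x49 idx=31 entry=0x4B007 [P=1 RW=1 US=1 PS=0]
  ⇒ phys 0x4BB24  [3 reads]
#4 VA=0x7C3C1F00C (r,kernel):
  L0: frame=0x35 idx=31 entry=0x4F007 [P=1 RW=1 US=1 PS=0]
  L1: frame=0x4F idx=30 entry=0x52007 [P=1 RW=1 US=1 PS=0]
  L2: frame=0x52 idx=31 entry=0x56007 [P=1 RW=1 US=1 PS=0]
  ⇒ phys 0x5600C  [3 reads]
#5 VA=0x303C00CEE (r,kernel):
  L0: frame=0x35 idx=12 entry=0x40007 [P=1 RW=1 US=1 PS=0]
  L1: frame=0x40 idx=30 entry=0x44087 [P=1 RW=1 US=1 PS=1]
  ⇒ phys 0x44CEE (huge @L1)  [2 reads]

Access #5 PA: 0x44CEE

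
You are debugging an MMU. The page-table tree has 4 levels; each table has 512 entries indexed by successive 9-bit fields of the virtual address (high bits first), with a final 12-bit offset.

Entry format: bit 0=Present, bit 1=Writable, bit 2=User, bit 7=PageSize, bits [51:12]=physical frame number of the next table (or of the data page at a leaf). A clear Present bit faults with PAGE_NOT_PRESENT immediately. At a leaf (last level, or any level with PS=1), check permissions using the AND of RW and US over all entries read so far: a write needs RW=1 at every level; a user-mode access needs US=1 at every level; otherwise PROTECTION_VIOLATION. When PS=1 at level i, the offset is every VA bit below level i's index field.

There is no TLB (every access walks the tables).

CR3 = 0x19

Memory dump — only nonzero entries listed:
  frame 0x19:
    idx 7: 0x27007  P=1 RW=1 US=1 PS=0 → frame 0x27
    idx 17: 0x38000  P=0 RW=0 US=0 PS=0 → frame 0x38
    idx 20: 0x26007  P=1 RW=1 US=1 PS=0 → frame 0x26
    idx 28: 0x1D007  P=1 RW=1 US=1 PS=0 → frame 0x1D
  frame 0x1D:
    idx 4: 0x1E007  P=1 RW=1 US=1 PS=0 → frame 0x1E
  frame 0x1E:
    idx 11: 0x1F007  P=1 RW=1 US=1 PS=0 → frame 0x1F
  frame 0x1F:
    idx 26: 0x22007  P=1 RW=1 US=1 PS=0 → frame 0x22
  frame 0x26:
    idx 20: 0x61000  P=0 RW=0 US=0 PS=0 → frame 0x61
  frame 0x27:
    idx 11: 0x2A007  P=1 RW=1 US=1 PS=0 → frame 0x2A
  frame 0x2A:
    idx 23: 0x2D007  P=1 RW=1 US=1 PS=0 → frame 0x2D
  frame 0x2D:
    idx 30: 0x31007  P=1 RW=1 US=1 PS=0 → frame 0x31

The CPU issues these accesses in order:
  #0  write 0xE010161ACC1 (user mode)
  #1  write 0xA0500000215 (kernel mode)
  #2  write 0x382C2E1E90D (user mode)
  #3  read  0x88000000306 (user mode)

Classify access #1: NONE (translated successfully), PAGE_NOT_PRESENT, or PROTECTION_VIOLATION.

Per-access translation:
#0 VA=0xE010161ACC1 (w,user):
  L0 @0x19[28] → 0x1D007  P=1,RW=1,US=1,PS=0
  L1 @0x1D[4] → 0x1E007  P=1,RW=1,US=1,PS=0
  L2 @0x1E[11] → 0x1F007  P=1,RW=1,US=1,PS=0
  L3 @0x1F[26] → 0x22007  P=1,RW=1,US=1,PS=0
  ✓ 0x22CC1  — 4 lookups
#1 VA=0xA0500000215 (w,kernel):
  L0 @0x19[20] → 0x26007  P=1,RW=1,US=1,PS=0
  L1 @0x26[20] → 0x61000  P=0,RW=0,US=0,PS=0
  ⇒ fault: PAGE_NOT_PRESENT  — 2 lookups
#2 VA=0x382C2E1E90D (w,user):
  L0 @0x19[7] → 0x27007  P=1,RW=1,US=1,PS=0
  L1 @0x27[11] → 0x2A007  P=1,RW=1,US=1,PS=0
  L2 @0x2A[23] → 0x2D007  P=1,RW=1,US=1,PS=0
  L3 @0x2D[30] → 0x31007  P=1,RW=1,US=1,PS=0
  ✓ 0x3190D  — 4 lookups
#3 VA=0x88000000306 (r,user):
  L0 @0x19[17] → 0x38000  P=0,RW=0,US=0,PS=0
  ⇒ fault: PAGE_NOT_PRESENT  — 1 lookups

Access #1 fault: PAGE_NOT_PRESENT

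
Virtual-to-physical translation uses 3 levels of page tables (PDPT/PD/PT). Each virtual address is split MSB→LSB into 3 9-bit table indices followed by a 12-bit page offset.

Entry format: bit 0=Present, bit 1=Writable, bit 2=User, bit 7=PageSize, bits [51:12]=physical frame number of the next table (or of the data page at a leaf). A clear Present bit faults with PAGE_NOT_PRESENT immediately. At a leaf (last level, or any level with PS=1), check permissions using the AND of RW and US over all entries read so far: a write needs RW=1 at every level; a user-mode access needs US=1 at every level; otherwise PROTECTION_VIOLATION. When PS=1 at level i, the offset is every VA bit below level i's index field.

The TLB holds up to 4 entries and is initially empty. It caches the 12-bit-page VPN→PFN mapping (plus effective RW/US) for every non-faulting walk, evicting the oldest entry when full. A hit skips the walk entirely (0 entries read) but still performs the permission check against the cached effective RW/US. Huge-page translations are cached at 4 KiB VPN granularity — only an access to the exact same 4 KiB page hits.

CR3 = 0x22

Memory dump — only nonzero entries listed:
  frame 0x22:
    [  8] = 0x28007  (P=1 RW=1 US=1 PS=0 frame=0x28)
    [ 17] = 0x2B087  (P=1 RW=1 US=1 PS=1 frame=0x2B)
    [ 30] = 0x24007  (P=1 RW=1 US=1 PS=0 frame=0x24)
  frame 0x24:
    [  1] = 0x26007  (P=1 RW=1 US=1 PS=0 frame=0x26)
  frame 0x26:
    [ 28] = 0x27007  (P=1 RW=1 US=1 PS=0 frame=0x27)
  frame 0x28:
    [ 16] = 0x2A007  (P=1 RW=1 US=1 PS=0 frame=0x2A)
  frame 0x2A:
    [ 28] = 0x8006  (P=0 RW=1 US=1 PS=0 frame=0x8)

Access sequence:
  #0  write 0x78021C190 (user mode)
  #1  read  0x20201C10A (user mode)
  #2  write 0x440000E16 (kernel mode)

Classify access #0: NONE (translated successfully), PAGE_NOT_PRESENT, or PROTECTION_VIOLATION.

Per-access translation:
#0 VA=0x78021C190 (w,user):
  [0] read 0x22 idx=30: raw=0x24007 flags P=1 W=1 U=1 S=0
  [1] read 0x24 idx=1: raw=0x26007 flags P=1 W=1 U=1 S=0
  [2] read 0x26 idx=28: raw=0x27007 flags P=1 W=1 U=1 S=0
  ⇒ phys 0x27190  [3 reads]
#1 VA=0x20201C10A (r,user):
  [0] read 0x22 idx=8: raw=0x28007 flags P=1 W=1 U=1 S=0
  [1] read 0x28 idx=16: raw=0x2A007 flags P=1 W=1 U=1 S=0
  [2] read 0x2A idx=28: raw=0x8006 flags P=0 W=1 U=1 S=0
  ✗ PAGE_NOT_PRESENT  [3 reads]
#2 VA=0x440000E16 (w,kernel):
  [0] read 0x22 idx=17: raw=0x2B087 flags P=1 W=1 U=1 S=1
  ⇒ phys 0x2BE16 (huge @L0)  [1 reads]

Access #0 fault: NONE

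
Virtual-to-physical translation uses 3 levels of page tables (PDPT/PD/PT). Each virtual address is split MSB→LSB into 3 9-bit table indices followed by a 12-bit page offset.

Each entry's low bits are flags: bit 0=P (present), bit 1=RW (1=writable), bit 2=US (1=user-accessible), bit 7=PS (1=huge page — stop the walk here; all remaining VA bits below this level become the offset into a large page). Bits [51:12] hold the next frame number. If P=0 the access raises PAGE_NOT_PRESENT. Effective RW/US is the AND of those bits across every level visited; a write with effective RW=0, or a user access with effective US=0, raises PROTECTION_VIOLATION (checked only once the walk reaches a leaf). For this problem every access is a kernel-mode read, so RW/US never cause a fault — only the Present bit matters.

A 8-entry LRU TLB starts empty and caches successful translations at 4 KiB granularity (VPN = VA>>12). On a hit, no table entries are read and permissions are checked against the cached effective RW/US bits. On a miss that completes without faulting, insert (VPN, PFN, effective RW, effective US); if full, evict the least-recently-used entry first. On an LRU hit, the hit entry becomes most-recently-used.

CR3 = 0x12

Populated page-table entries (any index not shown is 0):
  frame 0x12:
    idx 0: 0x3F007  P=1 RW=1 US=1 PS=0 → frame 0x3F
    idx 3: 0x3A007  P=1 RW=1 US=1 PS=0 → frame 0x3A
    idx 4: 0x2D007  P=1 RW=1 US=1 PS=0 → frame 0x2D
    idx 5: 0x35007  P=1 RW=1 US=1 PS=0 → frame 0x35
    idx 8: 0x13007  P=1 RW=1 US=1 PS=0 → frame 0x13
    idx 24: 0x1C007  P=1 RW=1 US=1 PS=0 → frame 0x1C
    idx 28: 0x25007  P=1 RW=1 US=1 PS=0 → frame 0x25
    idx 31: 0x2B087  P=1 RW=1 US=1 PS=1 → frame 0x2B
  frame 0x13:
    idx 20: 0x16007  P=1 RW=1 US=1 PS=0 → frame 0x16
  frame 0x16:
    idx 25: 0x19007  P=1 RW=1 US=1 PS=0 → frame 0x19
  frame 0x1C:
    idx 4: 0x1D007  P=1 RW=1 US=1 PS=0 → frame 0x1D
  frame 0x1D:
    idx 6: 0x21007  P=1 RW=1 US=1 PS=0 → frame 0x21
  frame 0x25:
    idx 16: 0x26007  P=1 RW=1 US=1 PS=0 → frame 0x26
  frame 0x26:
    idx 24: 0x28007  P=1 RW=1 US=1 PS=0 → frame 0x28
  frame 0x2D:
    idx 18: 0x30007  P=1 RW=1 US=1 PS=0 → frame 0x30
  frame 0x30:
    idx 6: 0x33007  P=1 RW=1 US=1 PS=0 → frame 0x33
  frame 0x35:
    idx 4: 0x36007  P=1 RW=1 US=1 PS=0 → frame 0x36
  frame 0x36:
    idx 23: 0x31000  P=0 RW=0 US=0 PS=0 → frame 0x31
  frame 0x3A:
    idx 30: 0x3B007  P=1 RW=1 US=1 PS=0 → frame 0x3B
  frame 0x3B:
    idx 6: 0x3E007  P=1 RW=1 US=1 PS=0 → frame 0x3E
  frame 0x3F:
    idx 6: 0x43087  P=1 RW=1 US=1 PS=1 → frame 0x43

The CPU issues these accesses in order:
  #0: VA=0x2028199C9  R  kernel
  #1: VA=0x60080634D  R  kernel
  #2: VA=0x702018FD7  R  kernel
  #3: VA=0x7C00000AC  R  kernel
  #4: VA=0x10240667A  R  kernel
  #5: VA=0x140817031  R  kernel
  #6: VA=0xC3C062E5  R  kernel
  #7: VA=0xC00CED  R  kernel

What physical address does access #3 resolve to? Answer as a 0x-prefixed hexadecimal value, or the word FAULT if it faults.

Trace:
#0 VA=0x2028199C9 (r,kernel):
  [0] read 0x12 idx=8: raw=0x13007 flags P=1 W=1 U=1 S=0
  [1] read 0x13 idx=20: raw=0x16007 flags P=1 W=1 U=1 S=0
  [2] read 0x16 idx=25: raw=0x19007 flags P=1 W=1 U=1 S=0
  ⇒ phys 0x199C9  [3 reads]
#1 VA=0x60080634D (r,kernel):
  [0] read 0x12 idx=24: raw=0x1C007 flags P=1 W=1 U=1 S=0
  [1] read 0x1C idx=4: raw=0x1D007 flags P=1 W=1 U=1 S=0
  [2] read 0x1D idx=6: raw=0x21007 flags P=1 W=1 U=1 S=0
  ⇒ phys 0x2134D  [3 reads]
#2 VA=0x702018FD7 (r,kernel):
  [0] read 0x12 idx=28: raw=0x25007 flags P=1 W=1 U=1 S=0
  [1] read 0x25 idx=16: raw=0x26007 flags P=1 W=1 U=1 S=0
  [2] read 0x26 idx=24: raw=0x28007 flags P=1 W=1 U=1 S=0
  ⇒ phys 0x28FD7  [3 reads]
#3 VA=0x7C00000AC (r,kernel):
  [0] read 0x12 idx=31: raw=0x2B087 flags P=1 W=1 U=1 S=1
  ⇒ phys 0x2B0AC (huge @L0)  [1 reads]
#4 VA=0x10240667A (r,kernel):
  [0] read 0x12 idx=4: raw=0x2D007 flags P=1 W=1 U=1 S=0
  [1] read 0x2D idx=18: raw=0x30007 flags P=1 W=1 U=1 S=0
  [2] read 0x30 idx=6: raw=0x33007 flags P=1 W=1 U=1 S=0
  ⇒ phys 0x3367A  [3 reads]
#5 VA=0x140817031 (r,kernel):
  [0] read 0x12 idx=5: raw=0x35007 flags P=1 W=1 U=1 S=0
  [1] read 0x35 idx=4: raw=0x36007 flags P=1 W=1 U=1 S=0
  [2] read 0x36 idx=23: raw=0x31000 flags P=0 W=0 U=0 S=0
  ✗ PAGE_NOT_PRESENT  [3 reads]
#6 VA=0xC3C062E5 (r,kernel):
  [0] read 0x12 idx=3: raw=0x3A007 flags P=1 W=1 U=1 S=0
  [1] read 0x3A idx=30: raw=0x3B007 flags P=1 W=1 U=1 S=0
  [2] read 0x3B idx=6: raw=0x3E007 flags P=1 W=1 U=1 S=0
  ⇒ phys 0x3E2E5  [3 reads]
#7 VA=0xC00CED (r,kernel):
  [0] read 0x12 idx=0: raw=0x3F007 flags P=1 W=1 U=1 S=0
  [1] read 0x3F idx=6: raw=0x43087 flags P=1 W=1 U=1 S=1
  ⇒ phys 0x43CED (huge @L1)  [2 reads]

Access #3 PA: 0x2B0AC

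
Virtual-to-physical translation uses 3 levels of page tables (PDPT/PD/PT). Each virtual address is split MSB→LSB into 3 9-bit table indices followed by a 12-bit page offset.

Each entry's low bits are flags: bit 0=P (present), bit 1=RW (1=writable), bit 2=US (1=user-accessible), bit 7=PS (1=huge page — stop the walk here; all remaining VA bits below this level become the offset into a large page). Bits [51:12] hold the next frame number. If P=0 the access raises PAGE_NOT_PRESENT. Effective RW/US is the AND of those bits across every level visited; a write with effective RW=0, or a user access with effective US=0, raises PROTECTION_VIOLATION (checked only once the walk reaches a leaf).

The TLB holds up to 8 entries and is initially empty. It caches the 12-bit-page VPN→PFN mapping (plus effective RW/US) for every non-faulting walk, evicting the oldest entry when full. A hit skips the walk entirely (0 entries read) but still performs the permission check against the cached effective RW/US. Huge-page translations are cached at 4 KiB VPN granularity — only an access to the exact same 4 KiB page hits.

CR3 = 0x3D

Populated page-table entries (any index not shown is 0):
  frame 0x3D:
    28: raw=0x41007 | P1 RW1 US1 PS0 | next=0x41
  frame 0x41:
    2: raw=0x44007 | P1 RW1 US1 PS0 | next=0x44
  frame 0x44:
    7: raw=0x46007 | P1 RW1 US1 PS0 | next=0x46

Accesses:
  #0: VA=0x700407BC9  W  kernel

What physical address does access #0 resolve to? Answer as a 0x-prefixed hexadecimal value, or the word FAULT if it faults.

Trace:
#0 VA=0x700407BC9 (w,kernel):
  L0: frame=0x3D idx=28 entry=0x41007 [P=1 RW=1 US=1 PS=0]
  L1: frame=0x41 idx=2 entry=0x44007 [P=1 RW=1 US=1 PS=0]
  L2: frame=0x44 idx=7 entry=0x46007 [P=1 RW=1 US=1 PS=0]
  → PA=0x46BC9  (3 entries read)

Access #0 PA: 0x46BC9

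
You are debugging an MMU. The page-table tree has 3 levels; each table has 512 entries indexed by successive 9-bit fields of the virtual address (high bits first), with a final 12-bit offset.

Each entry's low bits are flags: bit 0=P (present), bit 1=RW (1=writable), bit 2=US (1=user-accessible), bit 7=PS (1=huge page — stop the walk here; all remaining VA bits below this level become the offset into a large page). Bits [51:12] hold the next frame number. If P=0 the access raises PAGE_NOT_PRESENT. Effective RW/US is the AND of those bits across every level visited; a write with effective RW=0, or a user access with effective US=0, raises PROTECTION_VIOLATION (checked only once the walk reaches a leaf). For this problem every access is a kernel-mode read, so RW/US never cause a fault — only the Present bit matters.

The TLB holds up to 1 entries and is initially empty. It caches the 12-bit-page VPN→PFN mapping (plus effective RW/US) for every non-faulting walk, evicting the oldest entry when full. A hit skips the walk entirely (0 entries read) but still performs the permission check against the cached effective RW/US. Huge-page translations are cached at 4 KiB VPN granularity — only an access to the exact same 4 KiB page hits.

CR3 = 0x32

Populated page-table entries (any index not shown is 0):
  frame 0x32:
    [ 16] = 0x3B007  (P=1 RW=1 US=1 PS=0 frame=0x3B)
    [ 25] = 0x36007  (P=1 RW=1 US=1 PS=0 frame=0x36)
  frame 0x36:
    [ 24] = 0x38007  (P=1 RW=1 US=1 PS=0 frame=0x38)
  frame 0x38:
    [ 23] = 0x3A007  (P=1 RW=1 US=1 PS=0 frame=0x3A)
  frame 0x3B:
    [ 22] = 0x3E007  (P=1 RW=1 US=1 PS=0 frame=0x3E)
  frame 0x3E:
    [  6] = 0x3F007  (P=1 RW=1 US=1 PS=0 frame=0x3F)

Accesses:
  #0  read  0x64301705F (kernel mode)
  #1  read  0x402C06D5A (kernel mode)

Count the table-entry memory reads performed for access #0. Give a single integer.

Trace:
#0 VA=0x64301705F (r,kernel):
  [0] read 0x32 idx=25: raw=0x36007 flags P=1 W=1 U=1 S=0
  [1] read 0x36 idx=24: raw=0x38007 flags P=1 W=1 U=1 S=0
  [2] read 0x38 idx=23: raw=0x3A007 flags P=1 W=1 U=1 S=0
  ⇒ phys 0x3A05F  [3 reads]
#1 VA=0x402C06D5A (r,kernel):
  [0] read 0x32 idx=16: raw=0x3B007 flags P=1 W=1 U=1 S=0
  [1] read 0x3B idx=22: raw=0x3E007 flags P=1 W=1 U=1 S=0
  [2] read 0x3E idx=6: raw=0x3F007 flags P=1 W=1 U=1 S=0
  ⇒ phys 0x3FD5A  [3 reads]

Entries read for #0: 3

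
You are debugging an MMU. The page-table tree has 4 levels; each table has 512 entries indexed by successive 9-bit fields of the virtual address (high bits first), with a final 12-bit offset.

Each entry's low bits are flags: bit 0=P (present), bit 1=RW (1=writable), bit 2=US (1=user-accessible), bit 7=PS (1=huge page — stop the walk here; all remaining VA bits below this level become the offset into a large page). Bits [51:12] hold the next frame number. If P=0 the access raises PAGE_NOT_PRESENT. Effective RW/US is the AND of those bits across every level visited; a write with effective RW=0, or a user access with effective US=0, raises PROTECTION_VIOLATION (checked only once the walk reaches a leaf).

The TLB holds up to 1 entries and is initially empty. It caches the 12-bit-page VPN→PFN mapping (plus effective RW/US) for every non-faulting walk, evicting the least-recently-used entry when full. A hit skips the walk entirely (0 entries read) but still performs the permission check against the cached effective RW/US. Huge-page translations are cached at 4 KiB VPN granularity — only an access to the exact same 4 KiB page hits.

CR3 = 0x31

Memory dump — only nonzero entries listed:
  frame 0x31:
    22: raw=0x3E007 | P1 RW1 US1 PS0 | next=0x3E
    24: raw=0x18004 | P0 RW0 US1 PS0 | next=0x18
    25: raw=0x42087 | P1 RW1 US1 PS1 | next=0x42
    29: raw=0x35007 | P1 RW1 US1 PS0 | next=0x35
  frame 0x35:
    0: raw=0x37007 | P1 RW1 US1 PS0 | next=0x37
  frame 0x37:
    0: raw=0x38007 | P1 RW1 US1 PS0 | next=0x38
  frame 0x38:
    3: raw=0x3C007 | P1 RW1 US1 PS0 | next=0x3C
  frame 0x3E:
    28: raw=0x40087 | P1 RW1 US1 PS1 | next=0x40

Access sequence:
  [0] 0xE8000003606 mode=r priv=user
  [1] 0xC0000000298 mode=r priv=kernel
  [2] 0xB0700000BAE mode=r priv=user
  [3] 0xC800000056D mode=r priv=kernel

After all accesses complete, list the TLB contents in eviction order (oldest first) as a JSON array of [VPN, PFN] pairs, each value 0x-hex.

Trace:
#0 VA=0xE8000003606 (r,user):
  L0: frame=0x31 idx=29 entry=0x35007 [P=1 RW=1 US=1 PS=0]
  L1: frame=0x35 idx=0 entry=0x37007 [P=1 RW=1 US=1 PS=0]
  L2: frame=0x37 idx=0 entry=0x38007 [P=1 RW=1 US=1 PS=0]
  L3: frame=0x38 idx=3 entry=0x3C007 [P=1 RW=1 US=1 PS=0]
  → PA=0x3C606  (4 entries read)
#1 VA=0xC0000000298 (r,kernel):
  L0: frame=0x31 idx=24 entry=0x18004 [P=0 RW=0 US=1 PS=0]
  → PAGE_NOT_PRESENT  (1 entries read)
#2 VA=0xB0700000BAE (r,user):
  L0: frame=0x31 idx=22 entry=0x3E007 [P=1 RW=1 US=1 PS=0]
  L1: frame=0x3E idx=28 entry=0x40087 [P=1 RW=1 US=1 PS=1]
  → PA=0x40BAE (huge @L1)  (2 entries read)
#3 VA=0xC800000056D (r,kernel):
  L0: frame=0x31 idx=25 entry=0x42087 [P=1 RW=1 US=1 PS=1]
  → PA=0x4256D (huge @L0)  (1 entries read)

TLB: [["0xC8000000", "0x42"]]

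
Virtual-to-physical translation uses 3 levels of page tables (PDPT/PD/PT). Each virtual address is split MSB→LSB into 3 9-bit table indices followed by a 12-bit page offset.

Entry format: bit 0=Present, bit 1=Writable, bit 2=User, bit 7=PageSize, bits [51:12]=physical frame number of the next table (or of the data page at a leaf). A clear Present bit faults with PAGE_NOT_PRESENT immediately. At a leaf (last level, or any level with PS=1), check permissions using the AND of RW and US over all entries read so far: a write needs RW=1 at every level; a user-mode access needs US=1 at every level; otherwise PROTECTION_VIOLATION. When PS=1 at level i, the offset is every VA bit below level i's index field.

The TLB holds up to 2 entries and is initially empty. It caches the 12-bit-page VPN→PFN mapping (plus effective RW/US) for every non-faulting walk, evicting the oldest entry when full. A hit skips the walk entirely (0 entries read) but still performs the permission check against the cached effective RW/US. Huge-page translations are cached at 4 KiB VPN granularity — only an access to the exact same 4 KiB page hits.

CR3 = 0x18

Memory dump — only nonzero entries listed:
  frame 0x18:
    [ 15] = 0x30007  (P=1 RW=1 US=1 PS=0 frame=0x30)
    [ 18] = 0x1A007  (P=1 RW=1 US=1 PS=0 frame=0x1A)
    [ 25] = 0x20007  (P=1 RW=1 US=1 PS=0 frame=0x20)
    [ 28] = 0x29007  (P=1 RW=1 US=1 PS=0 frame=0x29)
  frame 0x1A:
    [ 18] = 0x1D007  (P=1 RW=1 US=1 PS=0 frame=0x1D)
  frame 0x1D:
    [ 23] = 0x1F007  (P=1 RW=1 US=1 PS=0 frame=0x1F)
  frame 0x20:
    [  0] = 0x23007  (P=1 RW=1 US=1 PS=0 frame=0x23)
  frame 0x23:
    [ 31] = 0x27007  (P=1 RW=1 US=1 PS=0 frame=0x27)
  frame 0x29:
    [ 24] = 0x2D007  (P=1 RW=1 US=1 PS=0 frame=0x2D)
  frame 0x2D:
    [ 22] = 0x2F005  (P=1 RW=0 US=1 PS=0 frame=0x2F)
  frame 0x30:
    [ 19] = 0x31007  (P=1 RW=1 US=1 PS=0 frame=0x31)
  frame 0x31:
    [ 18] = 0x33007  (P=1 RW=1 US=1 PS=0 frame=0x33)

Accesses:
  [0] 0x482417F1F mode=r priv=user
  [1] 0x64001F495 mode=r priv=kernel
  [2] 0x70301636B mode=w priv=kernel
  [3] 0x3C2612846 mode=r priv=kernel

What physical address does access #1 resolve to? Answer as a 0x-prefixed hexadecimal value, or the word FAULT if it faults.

Trace:
#0 VA=0x482417F1F (r,user):
  [0] read 0x18 idx=18: raw=0x1A007 flags P=1 W=1 U=1 S=0
  [1] read 0x1A idx=18: raw=0x1D007 flags P=1 W=1 U=1 S=0
  [2] read 0x1D idx=23: raw=0x1F007 flags P=1 W=1 U=1 S=0
  ⇒ phys 0x1FF1F  [3 reads]
#1 VA=0x64001F495 (r,kernel):
  [0] read 0x18 idx=25: raw=0x20007 flags P=1 W=1 U=1 S=0
  [1] read 0x20 idx=0: raw=0x23007 flags P=1 W=1 U=1 S=0
  [2] read 0x23 idx=31: raw=0x27007 flags P=1 W=1 U=1 S=0
  ⇒ phys 0x27495  [3 reads]
#2 VA=0x70301636B (w,kernel):
  [0] read 0x18 idx=28: raw=0x29007 flags P=1 W=1 U=1 S=0
  [1] read 0x29 idx=24: raw=0x2D007 flags P=1 W=1 U=1 S=0
  [2] read 0x2D idx=22: raw=0x2F005 flags P=1 W=0 U=1 S=0
  ✗ PROTECTION_VIOLATION  [3 reads]
#3 VA=0x3C2612846 (r,kernel):
  [0] read 0x18 idx=15: raw=0x30007 flags P=1 W=1 U=1 S=0
  [1] read 0x30 idx=19: raw=0x31007 flags P=1 W=1 U=1 S=0
  [2] read 0x31 idx=18: raw=0x33007 flags P=1 W=1 U=1 S=0
  ⇒ phys 0x33846  [3 reads]

Access #1 PA: 0x27495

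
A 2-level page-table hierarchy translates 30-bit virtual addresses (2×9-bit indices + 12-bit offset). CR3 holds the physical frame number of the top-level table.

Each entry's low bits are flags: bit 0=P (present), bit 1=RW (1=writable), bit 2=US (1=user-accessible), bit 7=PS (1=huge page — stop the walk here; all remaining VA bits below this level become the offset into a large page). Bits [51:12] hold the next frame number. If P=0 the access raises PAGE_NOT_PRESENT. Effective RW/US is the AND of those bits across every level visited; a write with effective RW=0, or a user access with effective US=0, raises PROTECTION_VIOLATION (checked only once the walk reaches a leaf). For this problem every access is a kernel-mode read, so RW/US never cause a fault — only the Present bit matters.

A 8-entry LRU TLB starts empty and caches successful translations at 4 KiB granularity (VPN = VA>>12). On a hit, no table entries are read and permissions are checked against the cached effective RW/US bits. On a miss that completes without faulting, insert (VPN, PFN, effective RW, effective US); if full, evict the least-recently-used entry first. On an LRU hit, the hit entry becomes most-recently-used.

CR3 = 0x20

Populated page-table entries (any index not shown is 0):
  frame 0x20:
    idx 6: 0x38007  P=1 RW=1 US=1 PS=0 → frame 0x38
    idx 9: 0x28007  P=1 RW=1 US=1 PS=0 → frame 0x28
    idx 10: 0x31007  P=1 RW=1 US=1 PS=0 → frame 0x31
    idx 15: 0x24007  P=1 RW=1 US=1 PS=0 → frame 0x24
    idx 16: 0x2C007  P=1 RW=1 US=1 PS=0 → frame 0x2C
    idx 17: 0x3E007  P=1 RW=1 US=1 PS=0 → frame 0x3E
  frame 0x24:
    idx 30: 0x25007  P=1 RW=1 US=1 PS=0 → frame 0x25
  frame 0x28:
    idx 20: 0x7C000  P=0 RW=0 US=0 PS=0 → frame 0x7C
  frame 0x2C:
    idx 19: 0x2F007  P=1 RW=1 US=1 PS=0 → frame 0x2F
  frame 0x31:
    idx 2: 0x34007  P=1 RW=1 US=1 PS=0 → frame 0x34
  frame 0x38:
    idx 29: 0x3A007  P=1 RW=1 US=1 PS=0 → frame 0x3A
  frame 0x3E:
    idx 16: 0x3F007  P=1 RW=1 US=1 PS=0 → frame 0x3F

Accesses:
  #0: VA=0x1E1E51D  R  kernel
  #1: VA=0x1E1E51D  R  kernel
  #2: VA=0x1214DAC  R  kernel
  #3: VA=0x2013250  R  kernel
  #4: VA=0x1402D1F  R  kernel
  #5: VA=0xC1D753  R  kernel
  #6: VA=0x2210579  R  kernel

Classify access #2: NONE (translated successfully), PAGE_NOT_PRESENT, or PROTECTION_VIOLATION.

Per-access translation:
#0 VA=0x1E1E51D (r,kernel):
  [0] read 0x20 idx=15: raw=0x24007 flags P=1 W=1 U=1 S=0
  [1] read 0x24 idx=30: raw=0x25007 flags P=1 W=1 U=1 S=0
  → PA=0x2551D  (2 entries read)
#1 VA=0x1E1E51D (r,kernel):
  TLB hit vpn=0x1E1E → PA=0x2551D
#2 VA=0x1214DAC (r,kernel):
  [0] read 0x20 idx=9: raw=0x28007 flags P=1 W=1 U=1 S=0
  [1] read 0x28 idx=20: raw=0x7C000 flags P=0 W=0 U=0 S=0
  ⇒ fault: PAGE_NOT_PRESENT  — 2 lookups
#3 VA=0x2013250 (r,kernel):
  [0] read 0x20 idx=16: raw=0x2C007 flags P=1 W=1 U=1 S=0
  [1] read 0x2C idx=19: raw=0x2F007 flags P=1 W=1 U=1 S=0
  → PA=0x2F250  (2 entries read)
#4 VA=0x1402D1F (r,kernel):
  [0] read 0x20 idx=10: raw=0x31007 flags P=1 W=1 U=1 S=0
  [1] read 0x31 idx=2: raw=0x34007 flags P=1 W=1 U=1 S=0
  → PA=0x34D1F  (2 entries read)
#5 VA=0xC1D753 (r,kernel):
  [0] read 0x20 idx=6: raw=0x38007 flags P=1 W=1 U=1 S=0
  [1] read 0x38 idx=29: raw=0x3A007 flags P=1 W=1 U=1 S=0
  → PA=0x3A753  (2 entries read)
#6 VA=0x2210579 (r,kernel):
  [0] read 0x20 idx=17: raw=0x3E007 flags P=1 W=1 U=1 S=0
  [1] read 0x3E idx=16: raw=0x3F007 flags P=1 W=1 U=1 S=0
  → PA=0x3F579  (2 entries read)

Access #2 fault: PAGE_NOT_PRESENT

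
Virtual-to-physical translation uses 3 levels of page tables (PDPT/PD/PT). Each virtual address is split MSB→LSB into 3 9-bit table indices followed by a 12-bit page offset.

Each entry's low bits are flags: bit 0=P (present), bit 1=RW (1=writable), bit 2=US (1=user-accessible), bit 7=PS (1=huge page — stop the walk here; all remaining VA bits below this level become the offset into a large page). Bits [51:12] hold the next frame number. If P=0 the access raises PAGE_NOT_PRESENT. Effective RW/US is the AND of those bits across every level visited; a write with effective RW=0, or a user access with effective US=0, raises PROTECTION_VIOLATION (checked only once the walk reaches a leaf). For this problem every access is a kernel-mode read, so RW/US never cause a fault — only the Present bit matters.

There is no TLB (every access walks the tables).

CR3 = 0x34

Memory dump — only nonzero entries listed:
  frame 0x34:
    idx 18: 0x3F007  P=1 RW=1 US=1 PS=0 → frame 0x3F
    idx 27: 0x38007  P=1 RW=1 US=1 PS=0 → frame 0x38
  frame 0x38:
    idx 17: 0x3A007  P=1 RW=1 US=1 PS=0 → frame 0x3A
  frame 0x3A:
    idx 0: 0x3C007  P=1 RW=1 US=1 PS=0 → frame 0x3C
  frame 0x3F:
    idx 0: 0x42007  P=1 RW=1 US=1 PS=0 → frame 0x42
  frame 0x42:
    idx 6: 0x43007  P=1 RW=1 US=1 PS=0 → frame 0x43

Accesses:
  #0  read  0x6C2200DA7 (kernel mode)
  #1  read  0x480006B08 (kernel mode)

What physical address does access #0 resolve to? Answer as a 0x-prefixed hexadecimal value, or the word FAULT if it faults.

Per-access translation:
#0 VA=0x6C2200DA7 (r,kernel):
  [0] read 0x34 idx=27: raw=0x38007 flags P=1 W=1 U=1 S=0
  [1] read 0x38 idx=17: raw=0x3A007 flags P=1 W=1 U=1 S=0
  [2] read 0x3A idx=0: raw=0x3C007 flags P=1 W=1 U=1 S=0
  ⇒ phys 0x3CDA7  [3 reads]
#1 VA=0x480006B08 (r,kernel):
  [0] read 0x34 idx=18: raw=0x3F007 flags P=1 W=1 U=1 S=0
  [1] read 0x3F idx=0: raw=0x42007 flags P=1 W=1 U=1 S=0
  [2] read 0x42 idx=6: raw=0x43007 flags P=1 W=1 U=1 S=0
  ⇒ phys 0x43B08  [3 reads]

Access #0 PA: 0x3CDA7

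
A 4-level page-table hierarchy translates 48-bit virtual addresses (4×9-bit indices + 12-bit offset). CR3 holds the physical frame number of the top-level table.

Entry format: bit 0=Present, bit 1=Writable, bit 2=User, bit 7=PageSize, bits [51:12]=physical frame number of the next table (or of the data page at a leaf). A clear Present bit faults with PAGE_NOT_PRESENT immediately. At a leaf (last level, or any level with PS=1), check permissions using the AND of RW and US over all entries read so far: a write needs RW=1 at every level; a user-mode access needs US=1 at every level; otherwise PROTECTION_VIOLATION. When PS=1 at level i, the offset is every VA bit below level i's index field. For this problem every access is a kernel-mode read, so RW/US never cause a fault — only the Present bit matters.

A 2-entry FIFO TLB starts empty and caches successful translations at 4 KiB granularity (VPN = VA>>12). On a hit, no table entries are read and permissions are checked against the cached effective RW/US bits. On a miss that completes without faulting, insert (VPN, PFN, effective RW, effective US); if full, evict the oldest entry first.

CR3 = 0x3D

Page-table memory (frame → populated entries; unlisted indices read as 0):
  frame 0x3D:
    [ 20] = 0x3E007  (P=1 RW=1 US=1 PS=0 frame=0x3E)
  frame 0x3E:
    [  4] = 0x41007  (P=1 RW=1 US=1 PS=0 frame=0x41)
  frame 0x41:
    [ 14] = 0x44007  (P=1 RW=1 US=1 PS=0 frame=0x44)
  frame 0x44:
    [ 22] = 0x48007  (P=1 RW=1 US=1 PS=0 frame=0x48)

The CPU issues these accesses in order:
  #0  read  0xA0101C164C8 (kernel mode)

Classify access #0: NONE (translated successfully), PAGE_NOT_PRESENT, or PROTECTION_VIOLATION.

Trace:
#0 VA=0xA0101C164C8 (r,kernel):
  [0] read 0x3D idx=20: raw=0x3E007 flags P=1 W=1 U=1 S=0
  [1] read 0x3E idx=4: raw=0x41007 flags P=1 W=1 U=1 S=0
  [2] read 0x41 idx=14: raw=0x44007 flags P=1 W=1 U=1 S=0
  [3] read 0x44 idx=22: raw=0x48007 flags P=1 W=1 U=1 S=0
  ✓ 0x484C8  — 4 lookups

Access #0 fault: NONE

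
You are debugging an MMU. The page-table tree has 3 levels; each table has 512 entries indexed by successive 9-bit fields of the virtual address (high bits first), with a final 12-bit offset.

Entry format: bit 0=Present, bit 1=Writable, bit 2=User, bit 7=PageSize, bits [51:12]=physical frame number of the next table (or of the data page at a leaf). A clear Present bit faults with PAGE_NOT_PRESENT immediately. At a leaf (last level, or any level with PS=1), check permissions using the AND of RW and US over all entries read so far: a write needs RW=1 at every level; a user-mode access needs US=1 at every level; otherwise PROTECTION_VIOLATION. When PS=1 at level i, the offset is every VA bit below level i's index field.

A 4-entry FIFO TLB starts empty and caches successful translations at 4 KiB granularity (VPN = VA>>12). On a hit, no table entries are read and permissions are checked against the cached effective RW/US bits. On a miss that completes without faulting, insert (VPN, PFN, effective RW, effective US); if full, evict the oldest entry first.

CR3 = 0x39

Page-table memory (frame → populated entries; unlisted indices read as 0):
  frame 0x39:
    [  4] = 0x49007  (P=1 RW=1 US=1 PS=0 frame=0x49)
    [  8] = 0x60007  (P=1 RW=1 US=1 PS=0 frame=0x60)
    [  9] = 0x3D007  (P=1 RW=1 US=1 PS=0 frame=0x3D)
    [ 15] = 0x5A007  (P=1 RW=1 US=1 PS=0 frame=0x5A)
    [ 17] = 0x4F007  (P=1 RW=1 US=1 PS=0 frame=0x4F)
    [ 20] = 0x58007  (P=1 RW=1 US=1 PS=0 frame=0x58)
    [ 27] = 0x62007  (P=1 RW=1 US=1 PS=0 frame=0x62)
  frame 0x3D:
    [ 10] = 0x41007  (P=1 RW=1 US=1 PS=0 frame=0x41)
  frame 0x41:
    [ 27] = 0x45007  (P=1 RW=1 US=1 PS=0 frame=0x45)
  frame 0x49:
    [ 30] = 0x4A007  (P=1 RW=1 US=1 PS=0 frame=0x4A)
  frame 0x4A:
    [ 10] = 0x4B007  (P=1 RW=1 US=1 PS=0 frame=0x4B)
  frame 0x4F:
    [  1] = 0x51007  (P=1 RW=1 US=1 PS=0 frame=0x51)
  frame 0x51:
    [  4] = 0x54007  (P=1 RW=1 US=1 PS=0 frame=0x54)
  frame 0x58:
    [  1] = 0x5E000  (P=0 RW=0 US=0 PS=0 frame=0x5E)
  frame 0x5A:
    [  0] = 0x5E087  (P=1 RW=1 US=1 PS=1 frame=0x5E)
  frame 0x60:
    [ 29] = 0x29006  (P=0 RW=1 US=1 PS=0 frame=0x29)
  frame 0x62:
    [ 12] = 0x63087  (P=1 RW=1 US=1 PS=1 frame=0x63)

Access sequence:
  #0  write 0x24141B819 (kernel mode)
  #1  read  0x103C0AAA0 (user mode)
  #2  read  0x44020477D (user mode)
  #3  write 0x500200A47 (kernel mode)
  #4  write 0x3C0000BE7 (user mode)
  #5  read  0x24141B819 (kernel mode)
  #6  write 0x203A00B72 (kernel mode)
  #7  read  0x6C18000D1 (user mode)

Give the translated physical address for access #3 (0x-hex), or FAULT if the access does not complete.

Walk each access:
#0 VA=0x24141B819 (w,kernel):
  lvl0: tbl 0x39, slot 9 ⇒ 0x3D007 (P1/RW1/US1/PS0)
  lvl1: tbl 0x3D, slot 10 ⇒ 0x41007 (P1/RW1/US1/PS0)
  lvl2: tbl 0x41, slot 27 ⇒ 0x45007 (P1/RW1/US1/PS0)
  ⇒ phys 0x45819  [3 reads]
#1 VA=0x103C0AAA0 (r,user):
  lvl0: tbl 0x39, slot 4 ⇒ 0x49007 (P1/RW1/US1/PS0)
  lvl1: tbl 0x49, slot 30 ⇒ 0x4A007 (P1/RW1/US1/PS0)
  lvl2: tbl 0x4A, slot 10 ⇒ 0x4B007 (P1/RW1/US1/PS0)
  ⇒ phys 0x4BAA0  [3 reads]
#2 VA=0x44020477D (r,user):
  lvl0: tbl 0x39, slot 17 ⇒ 0x4F007 (P1/RW1/US1/PS0)
  lvl1: tbl 0x4F, slot 1 ⇒ 0x51007 (P1/RW1/US1/PS0)
  lvl2: tbl 0x51, slot 4 ⇒ 0x54007 (P1/RW1/US1/PS0)
  ⇒ phys 0x5477D  [3 reads]
#3 VA=0x500200A47 (w,kernel):
  lvl0: tbl 0x39, slot 20 ⇒ 0x58007 (P1/RW1/US1/PS0)
  lvl1: tbl 0x58, slot 1 ⇒ 0x5E000 (P0/RW0/US0/PS0)
  → PAGE_NOT_PRESENT  (2 entries read)
#4 VA=0x3C0000BE7 (w,user):
  lvl0: tbl 0x39, slot 15 ⇒ 0x5A007 (P1/RW1/US1/PS0)
  lvl1: tbl 0x5A, slot 0 ⇒ 0x5E087 (P1/RW1/US1/PS1)
  ⇒ phys 0x5EBE7 (huge @L1)  [2 reads]
#5 VA=0x24141B819 (r,kernel):
  TLB hit vpn=0x24141B → PA=0x45819
#6 VA=0x203A00B72 (w,kernel):
  lvl0: tbl 0x39, slot 8 ⇒ 0x60007 (P1/RW1/US1/PS0)
  lvl1: tbl 0x60, slot 29 ⇒ 0x29006 (P0/RW1/US1/PS0)
  → PAGE_NOT_PRESENT  (2 entries read)
#7 VA=0x6C18000D1 (r,user):
  lvl0: tbl 0x39, slot 27 ⇒ 0x62007 (P1/RW1/US1/PS0)
  lvl1: tbl 0x62, slot 12 ⇒ 0x63087 (P1/RW1/US1/PS1)
  ⇒ phys 0x630D1 (huge @L1)  [2 reads]

Access #3 PA: FAULT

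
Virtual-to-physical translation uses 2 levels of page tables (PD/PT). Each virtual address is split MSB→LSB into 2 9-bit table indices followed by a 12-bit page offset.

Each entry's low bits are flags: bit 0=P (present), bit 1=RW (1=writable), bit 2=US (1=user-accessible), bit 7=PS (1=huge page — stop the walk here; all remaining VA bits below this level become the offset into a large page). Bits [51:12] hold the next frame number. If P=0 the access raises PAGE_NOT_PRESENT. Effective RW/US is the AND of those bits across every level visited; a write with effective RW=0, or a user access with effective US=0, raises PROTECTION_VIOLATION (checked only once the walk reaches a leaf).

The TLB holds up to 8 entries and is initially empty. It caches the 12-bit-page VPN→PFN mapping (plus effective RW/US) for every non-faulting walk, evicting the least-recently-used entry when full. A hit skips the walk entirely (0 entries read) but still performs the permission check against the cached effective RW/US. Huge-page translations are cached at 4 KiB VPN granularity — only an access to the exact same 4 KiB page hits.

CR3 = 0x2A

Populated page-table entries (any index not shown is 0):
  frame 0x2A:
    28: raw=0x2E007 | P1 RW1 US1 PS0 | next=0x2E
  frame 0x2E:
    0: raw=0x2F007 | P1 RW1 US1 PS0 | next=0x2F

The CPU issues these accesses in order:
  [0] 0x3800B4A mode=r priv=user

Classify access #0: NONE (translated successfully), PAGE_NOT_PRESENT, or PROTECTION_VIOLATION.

Per-access translation:
#0 VA=0x3800B4A (r,user):
  lvl0: tbl 0x2A, slot 28 ⇒ 0x2E007 (P1/RW1/US1/PS0)
  lvl1: tbl 0x2E, slot 0 ⇒ 0x2F007 (P1/RW1/US1/PS0)
  → PA=0x2FB4A  (2 entries read)

Access #0 fault: NONE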